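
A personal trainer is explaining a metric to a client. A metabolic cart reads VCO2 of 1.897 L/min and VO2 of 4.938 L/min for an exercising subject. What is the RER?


RER = VCO2 / VO2 = 1.897 / 4.938 = 0.3842

0.3842


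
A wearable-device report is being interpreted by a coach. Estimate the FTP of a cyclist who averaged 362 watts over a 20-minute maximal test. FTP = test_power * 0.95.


FTP = 362 * 0.95 = 343.9 W

343.9 W


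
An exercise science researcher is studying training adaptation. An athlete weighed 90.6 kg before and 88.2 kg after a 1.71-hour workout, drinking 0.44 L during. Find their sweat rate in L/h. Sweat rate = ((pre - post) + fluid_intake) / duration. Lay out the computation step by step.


Body mass change = 2.4 kg
Total sweat loss = 2.4 + 0.44 = 2.84 L
Rate = 2.84 / 1.71 = 1.661 L/h

1.661 L/h


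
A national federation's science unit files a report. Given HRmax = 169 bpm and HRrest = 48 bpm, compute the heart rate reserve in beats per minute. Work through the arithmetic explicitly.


Heart rate reserve = maximum HR minus resting HR
HRR = 169 - 48 = 121 bpm

121 bpm


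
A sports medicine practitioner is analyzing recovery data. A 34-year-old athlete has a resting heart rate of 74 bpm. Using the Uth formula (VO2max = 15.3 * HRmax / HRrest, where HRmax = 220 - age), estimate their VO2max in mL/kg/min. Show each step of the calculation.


HRmax = 220 - 34 = 186 bpm
Ratio = HRmax / HRrest = 186 / 74 = 2.5135
VO2max = 15.3 * 2.5135 = 38.46 mL/kg/min

38.46 mL/kg/min


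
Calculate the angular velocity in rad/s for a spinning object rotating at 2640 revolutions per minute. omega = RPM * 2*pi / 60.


omega = RPM * 2*pi / 60
= 2640 * 6.28318531 / 60
= 276.46 rad/s

276.46 rad/s


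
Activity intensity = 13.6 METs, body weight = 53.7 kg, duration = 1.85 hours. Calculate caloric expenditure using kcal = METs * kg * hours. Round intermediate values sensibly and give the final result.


kcal = 13.6 * 53.7 * 1.85
= 730.32 * 1.85
= 1351.09 kcal

1351.09 kcal


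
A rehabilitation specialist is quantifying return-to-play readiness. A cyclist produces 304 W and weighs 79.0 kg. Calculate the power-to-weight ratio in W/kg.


P/W = power / mass
= 304 / 79.0
= 3.848 W/kg

3.848 W/kg


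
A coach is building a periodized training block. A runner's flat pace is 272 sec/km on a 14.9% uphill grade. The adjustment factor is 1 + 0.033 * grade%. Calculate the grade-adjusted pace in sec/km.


Factor = 1 + 0.033 * 14.9 = 1.4917
Adjusted pace = 272 * 1.4917
= 405.74 sec/km

405.74 s/km


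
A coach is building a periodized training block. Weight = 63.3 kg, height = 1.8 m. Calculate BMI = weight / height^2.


height^2 = 1.8^2 = 3.24
BMI = 63.3 / 3.24 = 19.54 kg/m^2

19.54 kg/m^2


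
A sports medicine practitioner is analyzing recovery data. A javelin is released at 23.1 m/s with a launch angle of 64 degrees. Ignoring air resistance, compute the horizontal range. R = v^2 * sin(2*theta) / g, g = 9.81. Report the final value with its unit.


Launch speed squared = 533.61
sin(2 * 64 deg) = 0.788011
Range = 533.61 * 0.788011 / 9.81
= 42.863 m

42.863 m


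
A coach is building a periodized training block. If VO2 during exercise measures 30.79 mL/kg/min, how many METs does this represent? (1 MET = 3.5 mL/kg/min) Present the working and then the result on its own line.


METs = VO2 / 3.5 = 30.79 / 3.5 = 8.8

8.8 METs


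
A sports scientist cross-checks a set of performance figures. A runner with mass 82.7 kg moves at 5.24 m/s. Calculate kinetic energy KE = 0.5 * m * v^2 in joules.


v^2 = 5.24^2 = 27.4576
KE = 0.5 * 82.7 * 27.4576
= 1135.37 J

1135.37 J


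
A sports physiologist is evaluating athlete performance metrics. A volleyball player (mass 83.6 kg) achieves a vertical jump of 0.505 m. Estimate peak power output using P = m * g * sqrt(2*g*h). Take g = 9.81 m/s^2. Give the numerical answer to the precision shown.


2 * g * h = 2 * 9.81 * 0.505 = 9.9081
sqrt(9.9081) = 3.147713 m/s
P = 83.6 * 9.81 * 3.147713 = 2581.49 W

2581.49 W


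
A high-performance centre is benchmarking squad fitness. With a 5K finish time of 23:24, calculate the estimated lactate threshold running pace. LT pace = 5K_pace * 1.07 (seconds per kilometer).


Race duration = 1404 s for 5 km
Average pace = 1404 / 5 = 280.8 s/km
LT pace = 280.8 * 1.07
= 300.46 s/km

300.46 s/km


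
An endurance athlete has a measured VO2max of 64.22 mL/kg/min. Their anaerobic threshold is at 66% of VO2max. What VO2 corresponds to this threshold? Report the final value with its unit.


Anaerobic threshold VO2 = VO2max * 66%
= 64.22 * 0.66
= 42.39 mL/kg/min

42.39 mL/kg/min


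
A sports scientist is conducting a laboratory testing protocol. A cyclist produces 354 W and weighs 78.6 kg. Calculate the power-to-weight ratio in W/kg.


P/W = power / mass
= 354 / 78.6
= 4.504 W/kg

4.504 W/kg


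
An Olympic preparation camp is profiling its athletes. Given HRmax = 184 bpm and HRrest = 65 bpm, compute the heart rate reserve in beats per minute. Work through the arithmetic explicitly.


Heart rate reserve = maximum HR minus resting HR
HRR = 184 - 65 = 119 bpm

119 bpm


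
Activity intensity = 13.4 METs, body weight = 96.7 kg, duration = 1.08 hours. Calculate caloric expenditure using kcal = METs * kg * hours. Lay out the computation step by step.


kcal = 13.4 * 96.7 * 1.08
= 1295.78 * 1.08
= 1399.44 kcal

1399.44 kcal


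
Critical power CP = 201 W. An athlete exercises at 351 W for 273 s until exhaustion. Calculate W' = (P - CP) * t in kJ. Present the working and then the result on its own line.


P - CP = 351 - 201 = 150 W
W' = 150 * 273 = 40950 J
= 40950 / 1000 = 40.95 kJ

40.95 kJ


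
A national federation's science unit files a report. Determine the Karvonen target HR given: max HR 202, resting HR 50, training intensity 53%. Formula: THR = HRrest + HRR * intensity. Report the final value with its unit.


HRR = HRmax - HRrest = 202 - 50 = 152
THR = 50 + 152 * 0.53
= 130.56 bpm

130.56 bpm


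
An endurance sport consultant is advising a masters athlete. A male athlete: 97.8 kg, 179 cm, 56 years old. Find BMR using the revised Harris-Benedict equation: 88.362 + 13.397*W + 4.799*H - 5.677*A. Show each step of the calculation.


Intercept = 88.362
Weight contribution = 13.397 * 97.8 = 1310.2266
Height contribution = 4.799 * 179 = 859.021
Age contribution = 5.677 * 56 = 317.912
BMR = 88.362 + 1310.2266 + 859.021 - 317.912
= 1939.7 kcal/day

1939.7 kcal/day


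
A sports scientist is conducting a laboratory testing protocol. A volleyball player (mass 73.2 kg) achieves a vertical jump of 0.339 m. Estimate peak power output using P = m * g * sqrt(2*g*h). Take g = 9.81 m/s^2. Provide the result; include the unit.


2 * g * h = 2 * 9.81 * 0.339 = 6.65118
sqrt(6.65118) = 2.578988 m/s
P = 73.2 * 9.81 * 2.578988 = 1851.95 W

1851.95 W


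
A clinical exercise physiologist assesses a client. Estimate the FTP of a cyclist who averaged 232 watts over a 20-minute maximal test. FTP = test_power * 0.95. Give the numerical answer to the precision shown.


FTP = 232 * 0.95 = 220.4 W

220.4 W


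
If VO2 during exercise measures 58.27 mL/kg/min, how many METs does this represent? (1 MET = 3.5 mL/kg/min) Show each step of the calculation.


METs = VO2 / 3.5 = 58.27 / 3.5 = 16.65

16.65 METs


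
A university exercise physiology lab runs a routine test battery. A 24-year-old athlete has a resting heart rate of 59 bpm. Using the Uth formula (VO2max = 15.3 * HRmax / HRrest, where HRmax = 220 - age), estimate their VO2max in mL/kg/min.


HRmax = 220 - 24 = 196 bpm
Ratio = HRmax / HRrest = 196 / 59 = 3.322
VO2max = 15.3 * 3.322 = 50.83 mL/kg/min

50.83 mL/kg/min


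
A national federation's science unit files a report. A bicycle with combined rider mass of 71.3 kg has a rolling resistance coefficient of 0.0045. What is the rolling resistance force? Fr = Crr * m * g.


Fr = 0.0045 * 71.3 * 9.81
= 0.32085 * 9.81
= 3.148 N

3.148 N


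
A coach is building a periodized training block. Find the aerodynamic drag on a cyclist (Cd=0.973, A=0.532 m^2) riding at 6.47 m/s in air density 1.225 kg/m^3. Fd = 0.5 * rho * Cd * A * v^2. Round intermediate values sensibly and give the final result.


Fd = 0.5 * 1.225 * 0.973 * 0.532 * 6.47^2
= 0.5 * 1.225 * 0.973 * 0.532 * 41.8609
= 13.272 N

13.272 N


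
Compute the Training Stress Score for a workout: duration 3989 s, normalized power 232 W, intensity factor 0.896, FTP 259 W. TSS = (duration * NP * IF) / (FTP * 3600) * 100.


Product = 3989 * 232 * 0.896 = 829201.408
Base = 259 * 3600 = 932400
TSS = 829201.408 / 932400 * 100 = 88.93

88.93 TSS


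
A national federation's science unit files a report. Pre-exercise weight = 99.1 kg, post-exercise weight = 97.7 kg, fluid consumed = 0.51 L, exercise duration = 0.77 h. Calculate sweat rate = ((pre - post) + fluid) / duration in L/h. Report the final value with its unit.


Weight loss = 99.1 - 97.7 = 1.4 kg (approx L)
Total sweat = 1.4 + 0.51 = 1.91 L
Sweat rate = 1.91 / 0.77 = 2.481 L/h

2.481 L/h


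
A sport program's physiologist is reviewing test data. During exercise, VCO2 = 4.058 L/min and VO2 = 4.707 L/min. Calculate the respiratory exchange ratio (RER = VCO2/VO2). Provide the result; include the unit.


RER = VCO2 / VO2
= 4.058 / 4.707
= 0.8621

0.8621


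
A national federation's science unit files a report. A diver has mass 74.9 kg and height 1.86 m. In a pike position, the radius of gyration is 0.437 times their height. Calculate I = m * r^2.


r = 0.437 * 1.86 = 0.81282 m
I = m * r^2 = 74.9 * 0.660676 = 49.485 kg*m^2

49.485 kg*m^2


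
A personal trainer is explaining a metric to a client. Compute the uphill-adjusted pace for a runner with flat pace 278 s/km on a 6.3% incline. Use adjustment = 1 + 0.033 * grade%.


Adjustment factor = 1 + 0.033 * 6.3 = 1.2079
Grade-adjusted pace = 278 * 1.2079 = 335.8 s/km

335.8 s/km


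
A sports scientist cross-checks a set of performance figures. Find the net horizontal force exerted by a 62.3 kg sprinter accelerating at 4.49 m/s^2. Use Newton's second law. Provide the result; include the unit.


Newton's second law: F = m * a
F = 62.3 * 4.49 = 279.73 N

279.73 N


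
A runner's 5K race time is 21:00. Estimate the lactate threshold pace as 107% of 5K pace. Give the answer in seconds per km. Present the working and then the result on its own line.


Total race time = 21*60 + 0 = 1260 seconds
5K pace = 1260 / 5 = 252.0 sec/km
LT pace = 252.0 * 1.07 = 269.64 sec/km

269.64 s/km


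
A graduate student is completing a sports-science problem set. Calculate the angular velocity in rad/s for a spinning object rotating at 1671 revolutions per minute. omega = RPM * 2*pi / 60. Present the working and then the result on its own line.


omega = RPM * 2*pi / 60
= 1671 * 6.28318531 / 60
= 174.987 rad/s

174.987 rad/s


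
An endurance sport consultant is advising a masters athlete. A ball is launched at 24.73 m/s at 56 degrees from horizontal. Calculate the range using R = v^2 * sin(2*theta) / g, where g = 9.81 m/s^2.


sin(2 * 56) = sin(112) = 0.927184
v^2 = 24.73^2 = 611.5729
R = 611.5729 * 0.927184 / 9.81
= 57.802 m

57.802 m


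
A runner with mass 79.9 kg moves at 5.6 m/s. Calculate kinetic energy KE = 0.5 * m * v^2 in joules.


v^2 = 5.6^2 = 31.36
KE = 0.5 * 79.9 * 31.36
= 1252.83 J

1252.83 J


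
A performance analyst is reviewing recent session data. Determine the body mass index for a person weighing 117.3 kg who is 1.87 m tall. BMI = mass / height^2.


BMI = mass / height^2
= 117.3 / 1.87^2
= 117.3 / 3.4969
= 33.54 kg/m^2

33.54 kg/m^2


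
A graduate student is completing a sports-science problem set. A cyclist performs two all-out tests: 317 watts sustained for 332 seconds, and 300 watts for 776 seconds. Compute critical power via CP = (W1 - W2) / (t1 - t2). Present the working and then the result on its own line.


W1 = P1 * t1 = 317 * 332 = 105244 J
W2 = P2 * t2 = 300 * 776 = 232800 J
CP = (105244 - 232800) / (332 - 776)
= 287.29 W

287.29 W


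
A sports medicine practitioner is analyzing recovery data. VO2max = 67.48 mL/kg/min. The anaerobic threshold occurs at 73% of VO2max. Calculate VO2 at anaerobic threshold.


AT fraction = 73 / 100 = 0.73
AT VO2 = 67.48 * 0.73
= 49.26 mL/kg/min

49.26 mL/kg/min


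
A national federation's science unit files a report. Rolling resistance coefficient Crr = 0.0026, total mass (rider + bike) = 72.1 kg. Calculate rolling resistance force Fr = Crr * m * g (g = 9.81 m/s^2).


Fr = Crr * m * g
= 0.0026 * 72.1 * 9.81
= 1.839 N

1.839 N


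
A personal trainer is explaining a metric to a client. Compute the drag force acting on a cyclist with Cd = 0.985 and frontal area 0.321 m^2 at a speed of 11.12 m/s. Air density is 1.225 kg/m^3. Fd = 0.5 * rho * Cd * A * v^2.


Step 1: v^2 = 123.6544
Step 2: Fd = 0.5 * 1.225 * 0.985 * 0.321 * 123.6544
= 23.947 N

23.947 N


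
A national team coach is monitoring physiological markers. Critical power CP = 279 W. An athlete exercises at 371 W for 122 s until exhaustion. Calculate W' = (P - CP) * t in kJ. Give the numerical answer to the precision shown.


P - CP = 371 - 279 = 92 W
W' = 92 * 122 = 11224 J
= 11224 / 1000 = 11.224 kJ

11.224 kJ


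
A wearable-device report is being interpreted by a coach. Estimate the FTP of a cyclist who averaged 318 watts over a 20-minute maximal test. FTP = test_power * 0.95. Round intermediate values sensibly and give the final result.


FTP = 318 * 0.95 = 302.1 W

302.1 W


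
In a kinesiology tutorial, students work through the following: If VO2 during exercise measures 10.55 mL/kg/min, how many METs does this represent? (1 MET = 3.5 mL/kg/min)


METs = VO2 / 3.5 = 10.55 / 3.5 = 3.01

3.01 METs


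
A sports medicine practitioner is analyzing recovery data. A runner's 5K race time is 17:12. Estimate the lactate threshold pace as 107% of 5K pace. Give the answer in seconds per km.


Total race time = 17*60 + 12 = 1032 seconds
5K pace = 1032 / 5 = 206.4 sec/km
LT pace = 206.4 * 1.07 = 220.85 sec/km

220.85 s/km


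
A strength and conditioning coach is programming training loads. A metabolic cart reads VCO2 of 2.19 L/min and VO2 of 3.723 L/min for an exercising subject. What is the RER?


RER = VCO2 / VO2 = 2.19 / 3.723 = 0.5882

0.5882


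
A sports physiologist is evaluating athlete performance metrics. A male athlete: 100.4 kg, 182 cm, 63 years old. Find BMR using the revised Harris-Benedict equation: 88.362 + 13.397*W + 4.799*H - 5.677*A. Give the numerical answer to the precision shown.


Intercept = 88.362
Weight contribution = 13.397 * 100.4 = 1345.0588
Height contribution = 4.799 * 182 = 873.418
Age contribution = 5.677 * 63 = 357.651
BMR = 88.362 + 1345.0588 + 873.418 - 357.651
= 1949.19 kcal/day

1949.19 kcal/day


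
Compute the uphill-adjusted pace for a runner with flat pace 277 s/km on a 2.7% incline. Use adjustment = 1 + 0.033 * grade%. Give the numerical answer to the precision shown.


Adjustment factor = 1 + 0.033 * 2.7 = 1.0891
Grade-adjusted pace = 277 * 1.0891 = 301.68 s/km

301.68 s/km


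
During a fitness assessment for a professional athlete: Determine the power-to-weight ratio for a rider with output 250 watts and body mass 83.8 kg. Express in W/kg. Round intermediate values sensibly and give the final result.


P/W = 250 / 83.8 = 2.983 W/kg

2.983 W/kg


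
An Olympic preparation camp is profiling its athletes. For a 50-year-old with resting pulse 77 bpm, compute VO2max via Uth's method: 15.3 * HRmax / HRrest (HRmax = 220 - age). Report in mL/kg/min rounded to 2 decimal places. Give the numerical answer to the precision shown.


Step 1: HRmax = 220 - 50 = 170 bpm
Step 2: Ratio = 170 / 77 = 2.2078
Step 3: VO2max = 15.3 * 2.2078 = 33.78 mL/kg/min

33.78 mL/kg/min


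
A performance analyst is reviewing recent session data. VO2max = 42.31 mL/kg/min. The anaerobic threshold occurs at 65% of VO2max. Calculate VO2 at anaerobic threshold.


AT fraction = 65 / 100 = 0.65
AT VO2 = 42.31 * 0.65
= 27.5 mL/kg/min

27.5 mL/kg/min


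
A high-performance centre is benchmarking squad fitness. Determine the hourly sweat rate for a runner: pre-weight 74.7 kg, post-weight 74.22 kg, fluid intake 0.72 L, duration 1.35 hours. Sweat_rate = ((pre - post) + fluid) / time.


Mass lost = 74.7 - 74.22 = 0.48 kg
Add fluid consumed: 0.48 + 0.72 = 1.2 L total sweat
Sweat rate = 1.2 / 1.35 = 0.889 L/h

0.889 L/h


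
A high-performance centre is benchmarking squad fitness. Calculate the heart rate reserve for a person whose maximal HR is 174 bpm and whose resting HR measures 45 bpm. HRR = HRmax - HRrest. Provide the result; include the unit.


HRmax = 174 bpm
HRrest = 45 bpm
HRR = 174 - 45 = 129 bpm

129 bpm


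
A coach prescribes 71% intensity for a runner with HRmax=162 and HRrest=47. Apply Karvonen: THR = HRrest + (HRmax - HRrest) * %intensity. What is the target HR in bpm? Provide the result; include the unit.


Heart rate reserve = 162 - 47 = 115
Intensity fraction = 71 / 100 = 0.71
THR = 47 + 115 * 0.71 = 128.65 bpm

128.65 bpm


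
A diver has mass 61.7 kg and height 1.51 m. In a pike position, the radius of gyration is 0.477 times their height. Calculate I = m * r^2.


r = 0.477 * 1.51 = 0.72027 m
I = m * r^2 = 61.7 * 0.518789 = 32.009 kg*m^2

32.009 kg*m^2


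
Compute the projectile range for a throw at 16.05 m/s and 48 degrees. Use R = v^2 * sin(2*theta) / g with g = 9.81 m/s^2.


Two times the angle = 96 degrees
sin(96) = 0.994522
R = 257.6025 * 0.994522 / 9.81 = 26.115 m

26.115 m


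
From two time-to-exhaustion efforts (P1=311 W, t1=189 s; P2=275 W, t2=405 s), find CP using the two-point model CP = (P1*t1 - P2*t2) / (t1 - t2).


Work in trial 1 = 58779 J
Work in trial 2 = 111375 J
Delta work = -52596 J
Delta time = -216 s
CP = -52596 / -216 = 243.5 W

243.5 W


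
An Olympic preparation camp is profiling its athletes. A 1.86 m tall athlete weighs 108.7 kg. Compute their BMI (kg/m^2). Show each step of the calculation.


height^2 = 3.4596 m^2
BMI = 108.7 / 3.4596 = 31.42 kg/m^2

31.42 kg/m^2


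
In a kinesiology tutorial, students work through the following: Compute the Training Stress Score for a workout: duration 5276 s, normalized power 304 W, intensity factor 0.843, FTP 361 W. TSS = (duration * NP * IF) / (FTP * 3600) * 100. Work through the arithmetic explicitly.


Product = 5276 * 304 * 0.843 = 1352091.072
Base = 361 * 3600 = 1299600
TSS = 1352091.072 / 1299600 * 100 = 104.04

104.04 TSS


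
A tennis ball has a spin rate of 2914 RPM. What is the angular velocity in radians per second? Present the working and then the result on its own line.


Convert RPM to rad/s: multiply by 2*pi and divide by 60
omega = 2914 * 2 * pi / 60
= 305.153 rad/s

305.153 rad/s


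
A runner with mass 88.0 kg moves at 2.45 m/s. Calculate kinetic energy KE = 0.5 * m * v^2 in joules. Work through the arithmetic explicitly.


v^2 = 2.45^2 = 6.0025
KE = 0.5 * 88.0 * 6.0025
= 264.11 J

264.11 J


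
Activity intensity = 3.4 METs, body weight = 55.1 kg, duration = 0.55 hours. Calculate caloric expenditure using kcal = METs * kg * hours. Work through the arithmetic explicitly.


kcal = 3.4 * 55.1 * 0.55
= 187.34 * 0.55
= 103.04 kcal

103.04 kcal


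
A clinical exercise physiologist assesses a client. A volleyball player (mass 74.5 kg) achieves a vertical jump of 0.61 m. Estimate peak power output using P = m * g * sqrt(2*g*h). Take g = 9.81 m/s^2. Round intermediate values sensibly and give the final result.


2 * g * h = 2 * 9.81 * 0.61 = 11.9682
sqrt(11.9682) = 3.459509 m/s
P = 74.5 * 9.81 * 3.459509 = 2528.36 W

2528.36 W


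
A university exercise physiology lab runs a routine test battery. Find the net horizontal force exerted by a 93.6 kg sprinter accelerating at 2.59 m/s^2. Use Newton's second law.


Newton's second law: F = m * a
F = 93.6 * 2.59 = 242.42 N

242.42 N


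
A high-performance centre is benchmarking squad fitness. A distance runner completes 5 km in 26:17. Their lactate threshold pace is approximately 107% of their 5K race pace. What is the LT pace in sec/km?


Convert to seconds: 26 min 17 s = 1577 s
Pace per km = 1577 / 5 = 315.4 s/km
LT pace = 315.4 * 1.07 = 337.48 s/km

337.48 s/km


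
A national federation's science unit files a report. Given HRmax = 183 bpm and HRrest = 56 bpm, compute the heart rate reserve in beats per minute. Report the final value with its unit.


Heart rate reserve = maximum HR minus resting HR
HRR = 183 - 56 = 127 bpm

127 bpm


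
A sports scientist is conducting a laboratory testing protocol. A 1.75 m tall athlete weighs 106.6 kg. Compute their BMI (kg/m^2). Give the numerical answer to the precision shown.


height^2 = 3.0625 m^2
BMI = 106.6 / 3.0625 = 34.81 kg/m^2

34.81 kg/m^2


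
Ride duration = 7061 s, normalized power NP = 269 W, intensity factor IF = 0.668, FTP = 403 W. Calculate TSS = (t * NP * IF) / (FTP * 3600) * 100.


Numerator = 7061 * 269 * 0.668 = 1268805.212
Denominator = 403 * 3600 = 1450800
TSS = 1268805.212 / 1450800 * 100
= 87.46

87.46 TSS


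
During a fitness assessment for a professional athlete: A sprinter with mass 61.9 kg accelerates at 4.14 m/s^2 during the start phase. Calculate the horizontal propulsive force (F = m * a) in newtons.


F = m * a
= 61.9 * 4.14
= 256.27 N

256.27 N


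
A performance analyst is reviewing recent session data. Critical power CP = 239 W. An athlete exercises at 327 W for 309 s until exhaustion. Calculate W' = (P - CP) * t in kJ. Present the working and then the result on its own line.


P - CP = 327 - 239 = 88 W
W' = 88 * 309 = 27192 J
= 27192 / 1000 = 27.192 kJ

27.192 kJ


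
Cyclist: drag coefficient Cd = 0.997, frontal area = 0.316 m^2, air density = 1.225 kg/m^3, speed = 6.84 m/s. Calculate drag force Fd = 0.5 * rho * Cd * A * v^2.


v^2 = 6.84^2 = 46.7856
Fd = 0.5 * 1.225 * 0.997 * 0.316 * 46.7856
= 9.028 N

9.028 N


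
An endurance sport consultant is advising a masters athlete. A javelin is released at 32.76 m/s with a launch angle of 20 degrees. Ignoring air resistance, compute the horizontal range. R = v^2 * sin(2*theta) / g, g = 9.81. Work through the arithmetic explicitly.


Launch speed squared = 1073.2176
sin(2 * 20 deg) = 0.642788
Range = 1073.2176 * 0.642788 / 9.81
= 70.321 m

70.321 m


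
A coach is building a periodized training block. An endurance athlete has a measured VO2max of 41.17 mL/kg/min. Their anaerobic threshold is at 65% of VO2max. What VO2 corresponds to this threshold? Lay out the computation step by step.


Anaerobic threshold VO2 = VO2max * 65%
= 41.17 * 0.65
= 26.76 mL/kg/min

26.76 mL/kg/min


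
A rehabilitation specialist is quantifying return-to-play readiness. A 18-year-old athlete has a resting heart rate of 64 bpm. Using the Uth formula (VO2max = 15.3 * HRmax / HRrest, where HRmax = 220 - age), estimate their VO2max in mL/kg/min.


HRmax = 220 - 18 = 202 bpm
Ratio = HRmax / HRrest = 202 / 64 = 3.1563
VO2max = 15.3 * 3.1563 = 48.29 mL/kg/min

48.29 mL/kg/min


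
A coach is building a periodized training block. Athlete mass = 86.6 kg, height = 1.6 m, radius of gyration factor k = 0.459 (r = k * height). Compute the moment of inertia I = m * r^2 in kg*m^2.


r = k * height = 0.459 * 1.6 = 0.7344 m
r^2 = 0.7344^2 = 0.539343
I = 86.6 * 0.539343 = 46.707 kg*m^2

46.707 kg*m^2


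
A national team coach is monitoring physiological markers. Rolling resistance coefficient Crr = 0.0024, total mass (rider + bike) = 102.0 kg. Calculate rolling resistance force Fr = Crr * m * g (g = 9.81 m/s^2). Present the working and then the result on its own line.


Fr = Crr * m * g
= 0.0024 * 102.0 * 9.81
= 2.401 N

2.401 N


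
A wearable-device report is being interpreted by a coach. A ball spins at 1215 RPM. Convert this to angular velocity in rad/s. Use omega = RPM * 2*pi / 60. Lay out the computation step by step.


omega = 1215 * 2 * pi / 60
= 1215 * 6.28318531 / 60
= 7634.07 / 60
= 127.235 rad/s

127.235 rad/s


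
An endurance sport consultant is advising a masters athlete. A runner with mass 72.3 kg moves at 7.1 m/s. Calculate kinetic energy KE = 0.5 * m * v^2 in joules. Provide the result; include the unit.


v^2 = 7.1^2 = 50.41
KE = 0.5 * 72.3 * 50.41
= 1822.32 J

1822.32 J


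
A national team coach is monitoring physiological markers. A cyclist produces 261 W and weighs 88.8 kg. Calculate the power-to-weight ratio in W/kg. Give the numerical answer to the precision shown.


P/W = power / mass
= 261 / 88.8
= 2.939 W/kg

2.939 W/kg


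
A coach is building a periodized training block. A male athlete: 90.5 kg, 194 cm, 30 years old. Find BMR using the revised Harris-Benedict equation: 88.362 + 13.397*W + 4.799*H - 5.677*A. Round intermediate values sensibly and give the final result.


Intercept = 88.362
Weight contribution = 13.397 * 90.5 = 1212.4285
Height contribution = 4.799 * 194 = 931.006
Age contribution = 5.677 * 30 = 170.31
BMR = 88.362 + 1212.4285 + 931.006 - 170.31
= 2061.49 kcal/day

2061.49 kcal/day


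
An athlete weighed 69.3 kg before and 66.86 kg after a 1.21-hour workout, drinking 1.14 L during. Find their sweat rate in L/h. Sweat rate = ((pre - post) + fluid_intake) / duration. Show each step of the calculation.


Body mass change = 2.44 kg
Total sweat loss = 2.44 + 1.14 = 3.58 L
Rate = 3.58 / 1.21 = 2.959 L/h

2.959 L/h


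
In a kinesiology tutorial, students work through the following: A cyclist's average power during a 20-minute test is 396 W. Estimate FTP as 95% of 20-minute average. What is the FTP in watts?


FTP = 20-min power * 0.95
= 396 * 0.95
= 376.2 W

376.2 W


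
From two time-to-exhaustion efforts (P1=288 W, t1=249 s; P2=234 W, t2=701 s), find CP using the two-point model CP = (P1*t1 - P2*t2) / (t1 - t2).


Work in trial 1 = 71712 J
Work in trial 2 = 164034 J
Delta work = -92322 J
Delta time = -452 s
CP = -92322 / -452 = 204.25 W

204.25 W


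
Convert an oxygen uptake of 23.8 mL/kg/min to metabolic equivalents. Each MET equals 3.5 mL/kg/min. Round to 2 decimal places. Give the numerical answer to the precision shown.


One MET = 3.5 mL/kg/min
Number of METs = 23.8 / 3.5
= 6.8 METs

6.8 METs


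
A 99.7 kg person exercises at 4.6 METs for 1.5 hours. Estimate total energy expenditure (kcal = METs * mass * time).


Energy = METs * mass(kg) * time(h)
= 4.6 * 99.7 * 1.5
= 687.93 kcal

687.93 kcal


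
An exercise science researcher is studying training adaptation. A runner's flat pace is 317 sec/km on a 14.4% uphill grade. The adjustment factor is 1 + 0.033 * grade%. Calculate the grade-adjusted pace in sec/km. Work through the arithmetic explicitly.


Factor = 1 + 0.033 * 14.4 = 1.4752
Adjusted pace = 317 * 1.4752
= 467.64 sec/km

467.64 s/km


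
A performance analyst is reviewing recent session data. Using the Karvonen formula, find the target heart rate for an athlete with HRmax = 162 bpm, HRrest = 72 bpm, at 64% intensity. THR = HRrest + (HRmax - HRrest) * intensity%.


HRR = 162 - 72 = 90
THR = 72 + 90 * 0.64
= 72 + 57.6
= 129.6 bpm

129.6 bpm


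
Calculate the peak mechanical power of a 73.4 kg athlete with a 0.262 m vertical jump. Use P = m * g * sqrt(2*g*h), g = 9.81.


First, sqrt(2gh) = sqrt(2 * 9.81 * 0.262)
= sqrt(5.14044) = 2.267254 m/s
Power = 73.4 * 9.81 * 2.267254 = 1632.55 W

1632.55 W


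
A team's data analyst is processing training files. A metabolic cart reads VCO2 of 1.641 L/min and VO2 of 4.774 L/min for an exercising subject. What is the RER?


RER = VCO2 / VO2 = 1.641 / 4.774 = 0.3437

0.3437


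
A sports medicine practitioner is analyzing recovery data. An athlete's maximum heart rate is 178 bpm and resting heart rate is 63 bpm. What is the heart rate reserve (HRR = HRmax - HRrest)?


HRR = HRmax - HRrest
= 178 - 63
= 115 bpm

115 bpm


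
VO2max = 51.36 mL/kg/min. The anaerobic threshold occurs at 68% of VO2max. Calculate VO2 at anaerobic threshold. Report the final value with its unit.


AT fraction = 68 / 100 = 0.68
AT VO2 = 51.36 * 0.68
= 34.92 mL/kg/min

34.92 mL/kg/min


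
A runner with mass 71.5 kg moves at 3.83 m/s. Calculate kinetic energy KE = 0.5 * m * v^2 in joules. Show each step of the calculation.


v^2 = 3.83^2 = 14.6689
KE = 0.5 * 71.5 * 14.6689
= 524.41 J

524.41 J


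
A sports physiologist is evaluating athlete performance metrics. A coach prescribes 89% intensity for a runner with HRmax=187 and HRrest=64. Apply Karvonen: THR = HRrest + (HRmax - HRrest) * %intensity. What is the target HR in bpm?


Heart rate reserve = 187 - 64 = 123
Intensity fraction = 89 / 100 = 0.89
THR = 64 + 123 * 0.89 = 173.47 bpm

173.47 bpm


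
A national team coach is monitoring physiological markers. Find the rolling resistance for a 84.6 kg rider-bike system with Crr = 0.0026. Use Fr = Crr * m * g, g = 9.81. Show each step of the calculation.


m * g = 84.6 * 9.81 = 829.926 N
Fr = 0.0026 * 829.926 = 2.158 N

2.158 N


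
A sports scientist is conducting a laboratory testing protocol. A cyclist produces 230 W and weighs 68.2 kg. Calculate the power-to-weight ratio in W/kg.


P/W = power / mass
= 230 / 68.2
= 3.372 W/kg

3.372 W/kg


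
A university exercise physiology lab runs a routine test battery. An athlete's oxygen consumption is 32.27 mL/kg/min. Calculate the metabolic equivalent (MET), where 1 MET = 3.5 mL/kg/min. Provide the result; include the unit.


MET = VO2 / 3.5
= 32.27 / 3.5
= 9.22 METs

9.22 METs


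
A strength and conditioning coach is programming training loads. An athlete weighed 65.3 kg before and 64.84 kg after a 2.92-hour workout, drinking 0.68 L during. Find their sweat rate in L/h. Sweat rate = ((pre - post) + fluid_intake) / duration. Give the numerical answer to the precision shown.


Body mass change = 0.46 kg
Total sweat loss = 0.46 + 0.68 = 1.14 L
Rate = 1.14 / 2.92 = 0.39 L/h

0.39 L/h


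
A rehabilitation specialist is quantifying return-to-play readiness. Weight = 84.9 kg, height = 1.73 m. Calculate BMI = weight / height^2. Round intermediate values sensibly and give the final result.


height^2 = 1.73^2 = 2.9929
BMI = 84.9 / 2.9929 = 28.37 kg/m^2

28.37 kg/m^2


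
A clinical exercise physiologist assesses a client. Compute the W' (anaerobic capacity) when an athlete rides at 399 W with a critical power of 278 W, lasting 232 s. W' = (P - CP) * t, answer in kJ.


Above-CP power = 121 W
Duration = 232 s
W' = 121 * 232 = 28072 J
Convert: 28072 / 1000 = 28.072 kJ

28.072 kJ


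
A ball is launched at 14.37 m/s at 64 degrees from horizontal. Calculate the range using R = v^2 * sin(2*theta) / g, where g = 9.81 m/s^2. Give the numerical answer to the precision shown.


sin(2 * 64) = sin(128) = 0.788011
v^2 = 14.37^2 = 206.4969
R = 206.4969 * 0.788011 / 9.81
= 16.587 m

16.587 m


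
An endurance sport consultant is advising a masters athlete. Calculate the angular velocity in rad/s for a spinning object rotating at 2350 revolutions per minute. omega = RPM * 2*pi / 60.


omega = RPM * 2*pi / 60
= 2350 * 6.28318531 / 60
= 246.091 rad/s

246.091 rad/s


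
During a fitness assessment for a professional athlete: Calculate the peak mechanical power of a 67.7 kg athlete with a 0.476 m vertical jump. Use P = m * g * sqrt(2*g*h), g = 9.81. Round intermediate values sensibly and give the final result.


First, sqrt(2gh) = sqrt(2 * 9.81 * 0.476)
= sqrt(9.33912) = 3.055997 m/s
Power = 67.7 * 9.81 * 3.055997 = 2029.6 W

2029.6 W


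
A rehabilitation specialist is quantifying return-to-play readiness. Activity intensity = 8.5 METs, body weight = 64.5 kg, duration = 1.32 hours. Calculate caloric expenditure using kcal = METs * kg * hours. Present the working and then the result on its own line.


kcal = 8.5 * 64.5 * 1.32
= 548.25 * 1.32
= 723.69 kcal

723.69 kcal


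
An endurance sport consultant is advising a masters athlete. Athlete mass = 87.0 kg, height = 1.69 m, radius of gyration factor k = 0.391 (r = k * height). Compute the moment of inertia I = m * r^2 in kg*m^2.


r = k * height = 0.391 * 1.69 = 0.66079 m
r^2 = 0.66079^2 = 0.436643
I = 87.0 * 0.436643 = 37.988 kg*m^2

37.988 kg*m^2


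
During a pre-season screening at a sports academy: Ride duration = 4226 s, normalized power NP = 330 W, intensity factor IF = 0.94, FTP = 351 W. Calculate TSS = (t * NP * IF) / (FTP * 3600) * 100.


Numerator = 4226 * 330 * 0.94 = 1310905.2
Denominator = 351 * 3600 = 1263600
TSS = 1310905.2 / 1263600 * 100
= 103.74

103.74 TSS


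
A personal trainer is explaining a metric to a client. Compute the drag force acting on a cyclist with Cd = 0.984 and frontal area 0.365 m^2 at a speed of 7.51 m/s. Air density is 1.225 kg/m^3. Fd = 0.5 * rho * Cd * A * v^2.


Step 1: v^2 = 56.4001
Step 2: Fd = 0.5 * 1.225 * 0.984 * 0.365 * 56.4001
= 12.407 N

12.407 N


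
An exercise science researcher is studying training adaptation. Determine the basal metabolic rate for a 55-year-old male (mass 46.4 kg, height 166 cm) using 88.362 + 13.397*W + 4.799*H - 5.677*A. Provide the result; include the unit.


BMR = 88.362 + 13.397*46.4 + 4.799*166 - 5.677*55
= 1194.38 kcal/day

1194.38 kcal/day


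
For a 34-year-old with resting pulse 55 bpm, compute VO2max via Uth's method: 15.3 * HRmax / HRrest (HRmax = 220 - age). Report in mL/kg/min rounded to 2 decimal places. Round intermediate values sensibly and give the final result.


Step 1: HRmax = 220 - 34 = 186 bpm
Step 2: Ratio = 186 / 55 = 3.3818
Step 3: VO2max = 15.3 * 3.3818 = 51.74 mL/kg/min

51.74 mL/kg/min


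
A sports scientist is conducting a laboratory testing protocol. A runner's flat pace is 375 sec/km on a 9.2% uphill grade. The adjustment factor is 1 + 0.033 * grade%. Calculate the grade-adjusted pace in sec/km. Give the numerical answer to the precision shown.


Factor = 1 + 0.033 * 9.2 = 1.3036
Adjusted pace = 375 * 1.3036
= 488.85 sec/km

488.85 s/km


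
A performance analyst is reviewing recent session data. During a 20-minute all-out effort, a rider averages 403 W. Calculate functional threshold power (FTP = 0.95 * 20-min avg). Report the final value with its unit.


FTP = 0.95 * 403
= 382.85 W

382.85 W


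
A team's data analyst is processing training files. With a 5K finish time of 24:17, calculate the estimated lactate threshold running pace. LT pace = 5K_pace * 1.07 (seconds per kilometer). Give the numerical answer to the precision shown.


Race duration = 1457 s for 5 km
Average pace = 1457 / 5 = 291.4 s/km
LT pace = 291.4 * 1.07
= 311.8 s/km

311.8 s/km


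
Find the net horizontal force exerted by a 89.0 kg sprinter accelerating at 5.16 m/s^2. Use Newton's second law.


Newton's second law: F = m * a
F = 89.0 * 5.16 = 459.24 N

459.24 N


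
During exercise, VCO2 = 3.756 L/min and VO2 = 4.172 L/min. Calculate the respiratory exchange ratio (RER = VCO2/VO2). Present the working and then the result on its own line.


RER = VCO2 / VO2
= 3.756 / 4.172
= 0.9003

0.9003


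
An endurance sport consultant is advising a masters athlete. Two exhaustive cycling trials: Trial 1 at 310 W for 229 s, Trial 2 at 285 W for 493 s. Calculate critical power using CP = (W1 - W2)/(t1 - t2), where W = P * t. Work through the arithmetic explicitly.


W1 = 310 * 229 = 70990 J
W2 = 285 * 493 = 140505 J
CP = (70990 - 140505) / (229 - 493)
= -69515 / -264
= 263.31 W

263.31 W


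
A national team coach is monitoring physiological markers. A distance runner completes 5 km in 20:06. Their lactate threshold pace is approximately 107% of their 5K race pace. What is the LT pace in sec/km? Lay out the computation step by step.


Convert to seconds: 20 min 6 s = 1206 s
Pace per km = 1206 / 5 = 241.2 s/km
LT pace = 241.2 * 1.07 = 258.08 s/km

258.08 s/km


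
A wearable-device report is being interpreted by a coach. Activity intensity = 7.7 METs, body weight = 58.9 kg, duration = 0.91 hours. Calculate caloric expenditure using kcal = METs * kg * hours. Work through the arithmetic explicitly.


kcal = 7.7 * 58.9 * 0.91
= 453.53 * 0.91
= 412.71 kcal

412.71 kcal


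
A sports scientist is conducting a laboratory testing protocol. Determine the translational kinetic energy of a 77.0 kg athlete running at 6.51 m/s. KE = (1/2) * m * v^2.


KE = 0.5 * m * v^2
= 0.5 * 77.0 * 6.51^2
= 0.5 * 77.0 * 42.3801
= 1631.63 J

1631.63 J


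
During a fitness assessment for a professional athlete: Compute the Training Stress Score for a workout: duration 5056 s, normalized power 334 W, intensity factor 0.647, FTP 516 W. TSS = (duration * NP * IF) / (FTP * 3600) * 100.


Product = 5056 * 334 * 0.647 = 1092591.488
Base = 516 * 3600 = 1857600
TSS = 1092591.488 / 1857600 * 100 = 58.82

58.82 TSS


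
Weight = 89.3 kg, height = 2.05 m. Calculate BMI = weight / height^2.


height^2 = 2.05^2 = 4.2025
BMI = 89.3 / 4.2025 = 21.25 kg/m^2

21.25 kg/m^2


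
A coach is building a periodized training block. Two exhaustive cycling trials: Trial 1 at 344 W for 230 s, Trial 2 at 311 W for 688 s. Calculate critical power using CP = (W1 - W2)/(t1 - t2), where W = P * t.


W1 = 344 * 230 = 79120 J
W2 = 311 * 688 = 213968 J
CP = (79120 - 213968) / (230 - 688)
= -134848 / -458
= 294.43 W

294.43 W


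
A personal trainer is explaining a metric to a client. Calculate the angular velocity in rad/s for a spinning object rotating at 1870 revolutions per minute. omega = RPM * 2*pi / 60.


omega = RPM * 2*pi / 60
= 1870 * 6.28318531 / 60
= 195.826 rad/s

195.826 rad/s


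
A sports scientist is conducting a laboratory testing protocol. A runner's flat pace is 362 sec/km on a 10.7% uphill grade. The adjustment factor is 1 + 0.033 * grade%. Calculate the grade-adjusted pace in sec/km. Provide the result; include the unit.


Factor = 1 + 0.033 * 10.7 = 1.3531
Adjusted pace = 362 * 1.3531
= 489.82 sec/km

489.82 s/km


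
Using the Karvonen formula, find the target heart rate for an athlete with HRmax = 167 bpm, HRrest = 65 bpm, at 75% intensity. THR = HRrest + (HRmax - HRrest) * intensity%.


HRR = 167 - 65 = 102
THR = 65 + 102 * 0.75
= 65 + 76.5
= 141.5 bpm

141.5 bpm


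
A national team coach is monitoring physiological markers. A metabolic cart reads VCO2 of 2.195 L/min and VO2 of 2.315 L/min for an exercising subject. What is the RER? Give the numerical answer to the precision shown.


RER = VCO2 / VO2 = 2.195 / 2.315 = 0.9482

0.9482


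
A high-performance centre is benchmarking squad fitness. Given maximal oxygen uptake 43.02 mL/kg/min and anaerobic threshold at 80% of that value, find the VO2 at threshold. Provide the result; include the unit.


Percentage as decimal = 0.8
VO2 at AT = 43.02 * 0.8 = 34.42 mL/kg/min

34.42 mL/kg/min


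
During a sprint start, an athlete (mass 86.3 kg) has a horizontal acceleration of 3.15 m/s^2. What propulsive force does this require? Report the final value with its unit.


Propulsive force = mass * acceleration
= 86.3 kg * 3.15 m/s^2
= 271.85 N

271.85 N


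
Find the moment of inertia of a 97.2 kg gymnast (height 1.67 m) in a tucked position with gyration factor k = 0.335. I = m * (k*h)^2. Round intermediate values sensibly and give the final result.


Radius of gyration = 0.335 * 1.67 = 0.55945 m
I = 97.2 * 0.55945^2
= 97.2 * 0.312984
= 30.422 kg*m^2

30.422 kg*m^2


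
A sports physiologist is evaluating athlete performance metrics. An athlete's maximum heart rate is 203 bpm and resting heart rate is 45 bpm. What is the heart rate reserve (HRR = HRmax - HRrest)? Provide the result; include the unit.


HRR = HRmax - HRrest
= 203 - 45
= 158 bpm

158 bpm


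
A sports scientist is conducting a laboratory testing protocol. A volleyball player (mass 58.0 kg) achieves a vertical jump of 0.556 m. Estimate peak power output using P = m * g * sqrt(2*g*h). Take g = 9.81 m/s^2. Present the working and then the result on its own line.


2 * g * h = 2 * 9.81 * 0.556 = 10.90872
sqrt(10.90872) = 3.302835 m/s
P = 58.0 * 9.81 * 3.302835 = 1879.25 W

1879.25 W
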